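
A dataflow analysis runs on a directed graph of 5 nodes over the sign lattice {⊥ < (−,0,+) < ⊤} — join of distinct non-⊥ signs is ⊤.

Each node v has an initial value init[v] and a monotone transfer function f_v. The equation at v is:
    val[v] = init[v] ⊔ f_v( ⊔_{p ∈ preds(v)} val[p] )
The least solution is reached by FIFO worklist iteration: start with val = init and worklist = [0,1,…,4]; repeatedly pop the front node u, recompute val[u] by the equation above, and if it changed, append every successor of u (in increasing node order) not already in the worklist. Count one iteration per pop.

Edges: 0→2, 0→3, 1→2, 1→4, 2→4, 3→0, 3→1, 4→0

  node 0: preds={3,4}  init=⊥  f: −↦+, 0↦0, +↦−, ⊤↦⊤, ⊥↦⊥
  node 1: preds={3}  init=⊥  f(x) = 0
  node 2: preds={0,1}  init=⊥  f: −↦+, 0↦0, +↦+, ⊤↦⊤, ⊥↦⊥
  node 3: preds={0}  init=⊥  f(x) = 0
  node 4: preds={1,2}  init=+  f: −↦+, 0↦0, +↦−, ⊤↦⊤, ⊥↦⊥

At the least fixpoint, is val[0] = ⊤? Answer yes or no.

yes

Worklist (9 pops):
  #1 pop 0: in=+ → − (was ⊥); enqueue []
  #2 pop 1: in=⊥ → 0 (was ⊥); enqueue []
  #3 pop 2: in=⊤ → ⊤ (was ⊥); enqueue []
  #4 pop 3: in=− → 0 (was ⊥); enqueue [0,1]
  #5 pop 4: in=⊤ → ⊤ (was +); enqueue []
  #6 pop 0: in=⊤ → ⊤ (was −); enqueue [2,3]
  #7 pop 1: in=0 → 0 (no change)
  #8 pop 2: in=⊤ → ⊤ (no change)
  #9 pop 3: in=⊤ → 0 (no change)

Fixpoint:
  val[0] = ⊤
  val[1] = 0
  val[2] = ⊤
  val[3] = 0
  val[4] = ⊤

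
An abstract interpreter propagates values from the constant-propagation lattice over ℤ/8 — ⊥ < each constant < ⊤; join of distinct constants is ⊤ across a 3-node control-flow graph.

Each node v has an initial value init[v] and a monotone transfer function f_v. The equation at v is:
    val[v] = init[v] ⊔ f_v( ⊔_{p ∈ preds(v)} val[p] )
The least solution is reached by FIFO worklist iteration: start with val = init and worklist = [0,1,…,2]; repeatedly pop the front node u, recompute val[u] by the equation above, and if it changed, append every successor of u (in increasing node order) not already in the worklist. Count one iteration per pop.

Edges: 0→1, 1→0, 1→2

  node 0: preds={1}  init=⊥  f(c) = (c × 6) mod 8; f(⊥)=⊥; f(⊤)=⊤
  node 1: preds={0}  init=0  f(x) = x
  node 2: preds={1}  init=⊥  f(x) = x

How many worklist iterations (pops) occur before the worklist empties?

Iteration log — 3 steps:
  step 1. node 0  ⊔preds=0  new=0  old=⊥  +wl: 
  step 2. node 1  ⊔preds=0  new=0  stable
  step 3. node 2  ⊔preds=0  new=0  old=⊥  +wl: 

Least fixpoint reached:
  node 0: 0
  node 1: 0
  node 2: 0

3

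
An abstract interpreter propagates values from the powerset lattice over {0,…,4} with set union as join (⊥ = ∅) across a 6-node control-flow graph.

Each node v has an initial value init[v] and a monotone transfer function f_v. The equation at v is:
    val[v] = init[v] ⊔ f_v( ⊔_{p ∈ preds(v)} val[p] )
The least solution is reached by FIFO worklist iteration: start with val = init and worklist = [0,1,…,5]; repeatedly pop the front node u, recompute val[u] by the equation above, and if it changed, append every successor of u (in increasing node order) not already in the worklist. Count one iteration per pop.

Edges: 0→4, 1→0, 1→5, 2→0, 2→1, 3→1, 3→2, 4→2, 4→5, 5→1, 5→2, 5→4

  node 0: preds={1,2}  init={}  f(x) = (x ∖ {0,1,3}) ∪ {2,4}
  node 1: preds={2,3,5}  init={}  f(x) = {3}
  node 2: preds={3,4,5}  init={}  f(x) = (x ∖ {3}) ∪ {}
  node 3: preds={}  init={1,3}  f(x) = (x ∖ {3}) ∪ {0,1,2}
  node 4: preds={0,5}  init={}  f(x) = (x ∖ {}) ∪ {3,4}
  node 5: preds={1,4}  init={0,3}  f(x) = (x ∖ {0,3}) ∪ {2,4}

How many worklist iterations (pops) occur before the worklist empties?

Trace (12 dequeues):
  [1] u=0 | in {} | out {2,4} | prev {} | push {}
  [2] u=1 | in {0,1,3} | out {3} | prev {} | push {0}
  [3] u=2 | in {0,1,3} | out {0,1} | prev {} | push {1}
  [4] u=3 | in {} | out {0,1,2,3} | prev {1,3} | push {2}
  [5] u=4 | in {0,2,3,4} | out {0,2,3,4} | prev {} | push {}
  [6] u=5 | in {0,2,3,4} | out {0,2,3,4} | prev {0,3} | push {4}
  [7] u=0 | in {0,1,3} | out {2,4} | ==
  [8] u=1 | in {0,1,2,3,4} | out {3} | ==
  [9] u=2 | in {0,1,2,3,4} | out {0,1,2,4} | prev {0,1} | push {0,1}
  [10] u=4 | in {0,2,3,4} | out {0,2,3,4} | ==
  [11] u=0 | in {0,1,2,3,4} | out {2,4} | ==
  [12] u=1 | in {0,1,2,3,4} | out {3} | ==

Converged values:
  [0] {2,4}
  [1] {3}
  [2] {0,1,2,4}
  [3] {0,1,2,3}
  [4] {0,2,3,4}
  [5] {0,2,3,4}

12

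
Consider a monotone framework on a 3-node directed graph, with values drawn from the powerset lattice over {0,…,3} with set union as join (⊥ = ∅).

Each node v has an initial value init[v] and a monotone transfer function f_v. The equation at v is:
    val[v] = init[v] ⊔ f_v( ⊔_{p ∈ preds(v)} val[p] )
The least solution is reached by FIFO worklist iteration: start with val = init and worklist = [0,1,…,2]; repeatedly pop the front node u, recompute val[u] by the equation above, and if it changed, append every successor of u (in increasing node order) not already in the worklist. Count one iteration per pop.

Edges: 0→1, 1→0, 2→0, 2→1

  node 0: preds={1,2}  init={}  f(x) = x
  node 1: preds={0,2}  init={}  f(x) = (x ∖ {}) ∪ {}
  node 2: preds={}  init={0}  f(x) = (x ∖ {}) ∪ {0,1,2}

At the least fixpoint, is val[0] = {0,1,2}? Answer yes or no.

yes

Worklist (6 pops):
  #1 pop 0: in={0} → {0} (was {}); enqueue []
  #2 pop 1: in={0} → {0} (was {}); enqueue [0]
  #3 pop 2: in={} → {0,1,2} (was {0}); enqueue [1]
  #4 pop 0: in={0,1,2} → {0,1,2} (was {0}); enqueue []
  #5 pop 1: in={0,1,2} → {0,1,2} (was {0}); enqueue [0]
  #6 pop 0: in={0,1,2} → {0,1,2} (no change)

Fixpoint:
  val[0] = {0,1,2}
  val[1] = {0,1,2}
  val[2] = {0,1,2}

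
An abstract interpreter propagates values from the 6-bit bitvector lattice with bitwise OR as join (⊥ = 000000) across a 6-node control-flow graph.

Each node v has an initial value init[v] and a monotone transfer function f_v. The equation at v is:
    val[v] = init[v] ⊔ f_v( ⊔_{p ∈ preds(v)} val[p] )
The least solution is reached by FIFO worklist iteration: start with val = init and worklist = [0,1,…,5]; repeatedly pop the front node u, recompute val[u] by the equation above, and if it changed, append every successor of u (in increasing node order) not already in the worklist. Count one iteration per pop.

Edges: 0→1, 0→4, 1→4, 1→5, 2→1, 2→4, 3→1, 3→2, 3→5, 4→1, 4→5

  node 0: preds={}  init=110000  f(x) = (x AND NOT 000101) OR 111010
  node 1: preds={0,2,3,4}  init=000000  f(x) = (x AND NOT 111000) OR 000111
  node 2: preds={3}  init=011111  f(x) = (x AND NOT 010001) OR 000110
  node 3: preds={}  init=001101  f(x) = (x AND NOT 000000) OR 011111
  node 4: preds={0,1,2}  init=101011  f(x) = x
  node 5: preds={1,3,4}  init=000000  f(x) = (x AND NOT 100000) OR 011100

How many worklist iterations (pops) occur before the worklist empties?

Trace (8 dequeues):
  [1] u=0 | in 000000 | out 111010 | prev 110000 | push {}
  [2] u=1 | in 111111 | out 000111 | prev 000000 | push {}
  [3] u=2 | in 001101 | out 011111 | ==
  [4] u=3 | in 000000 | out 011111 | prev 001101 | push {1,2}
  [5] u=4 | in 111111 | out 111111 | prev 101011 | push {}
  [6] u=5 | in 111111 | out 011111 | prev 000000 | push {}
  [7] u=1 | in 111111 | out 000111 | ==
  [8] u=2 | in 011111 | out 011111 | ==

Converged values:
  [0] 111010
  [1] 000111
  [2] 011111
  [3] 011111
  [4] 111111
  [5] 011111

8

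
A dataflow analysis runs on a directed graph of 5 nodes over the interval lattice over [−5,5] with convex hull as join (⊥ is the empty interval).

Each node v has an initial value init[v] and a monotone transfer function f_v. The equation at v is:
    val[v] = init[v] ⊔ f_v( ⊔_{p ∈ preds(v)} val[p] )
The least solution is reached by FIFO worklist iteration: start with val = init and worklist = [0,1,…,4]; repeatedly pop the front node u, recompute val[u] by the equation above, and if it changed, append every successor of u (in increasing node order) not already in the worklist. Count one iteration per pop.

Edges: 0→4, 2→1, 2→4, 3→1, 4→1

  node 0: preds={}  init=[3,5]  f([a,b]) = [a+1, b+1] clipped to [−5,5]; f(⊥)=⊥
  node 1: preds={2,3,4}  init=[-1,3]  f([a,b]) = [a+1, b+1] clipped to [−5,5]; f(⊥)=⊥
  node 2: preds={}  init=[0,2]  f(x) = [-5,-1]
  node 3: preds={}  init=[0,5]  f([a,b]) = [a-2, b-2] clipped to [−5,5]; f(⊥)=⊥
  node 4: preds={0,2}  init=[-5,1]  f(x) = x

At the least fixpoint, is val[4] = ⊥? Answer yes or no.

Iteration log — 6 steps:
  step 1. node 0  ⊔preds=⊥  new=[3,5]  stable
  step 2. node 1  ⊔preds=[-5,5]  new=[-4,5]  old=[-1,3]  +wl: 
  step 3. node 2  ⊔preds=⊥  new=[-5,2]  old=[0,2]  +wl: 1
  step 4. node 3  ⊔preds=⊥  new=[0,5]  stable
  step 5. node 4  ⊔preds=[-5,5]  new=[-5,5]  old=[-5,1]  +wl: 
  step 6. node 1  ⊔preds=[-5,5]  new=[-4,5]  stable

Least fixpoint reached:
  node 0: [3,5]
  node 1: [-4,5]
  node 2: [-5,2]
  node 3: [0,5]
  node 4: [-5,5]

no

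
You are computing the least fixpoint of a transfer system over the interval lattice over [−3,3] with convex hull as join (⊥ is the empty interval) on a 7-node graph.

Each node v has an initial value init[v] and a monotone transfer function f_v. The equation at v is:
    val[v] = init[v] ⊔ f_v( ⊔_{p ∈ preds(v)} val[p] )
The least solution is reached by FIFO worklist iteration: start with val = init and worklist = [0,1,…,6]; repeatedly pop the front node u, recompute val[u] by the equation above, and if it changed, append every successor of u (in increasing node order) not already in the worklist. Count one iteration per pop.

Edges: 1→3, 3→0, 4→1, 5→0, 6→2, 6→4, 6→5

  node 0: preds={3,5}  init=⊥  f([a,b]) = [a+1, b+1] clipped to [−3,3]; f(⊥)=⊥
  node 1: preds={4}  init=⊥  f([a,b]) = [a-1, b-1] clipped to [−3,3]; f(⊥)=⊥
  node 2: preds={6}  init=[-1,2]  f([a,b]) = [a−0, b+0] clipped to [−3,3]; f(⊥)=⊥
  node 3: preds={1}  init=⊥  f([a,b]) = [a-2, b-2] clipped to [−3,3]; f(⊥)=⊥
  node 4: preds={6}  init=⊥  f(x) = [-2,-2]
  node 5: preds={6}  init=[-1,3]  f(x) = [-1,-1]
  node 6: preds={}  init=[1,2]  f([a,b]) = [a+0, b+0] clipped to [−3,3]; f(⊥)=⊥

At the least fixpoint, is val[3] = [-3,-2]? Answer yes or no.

no

Trace (10 dequeues):
  [1] u=0 | in [-1,3] | out [0,3] | prev ⊥ | push {}
  [2] u=1 | in ⊥ | out ⊥ | ==
  [3] u=2 | in [1,2] | out [-1,2] | ==
  [4] u=3 | in ⊥ | out ⊥ | ==
  [5] u=4 | in [1,2] | out [-2,-2] | prev ⊥ | push {1}
  [6] u=5 | in [1,2] | out [-1,3] | ==
  [7] u=6 | in ⊥ | out [1,2] | ==
  [8] u=1 | in [-2,-2] | out [-3,-3] | prev ⊥ | push {3}
  [9] u=3 | in [-3,-3] | out [-3,-3] | prev ⊥ | push {0}
  [10] u=0 | in [-3,3] | out [-2,3] | prev [0,3] | push {}

Converged values:
  [0] [-2,3]
  [1] [-3,-3]
  [2] [-1,2]
  [3] [-3,-3]
  [4] [-2,-2]
  [5] [-1,3]
  [6] [1,2]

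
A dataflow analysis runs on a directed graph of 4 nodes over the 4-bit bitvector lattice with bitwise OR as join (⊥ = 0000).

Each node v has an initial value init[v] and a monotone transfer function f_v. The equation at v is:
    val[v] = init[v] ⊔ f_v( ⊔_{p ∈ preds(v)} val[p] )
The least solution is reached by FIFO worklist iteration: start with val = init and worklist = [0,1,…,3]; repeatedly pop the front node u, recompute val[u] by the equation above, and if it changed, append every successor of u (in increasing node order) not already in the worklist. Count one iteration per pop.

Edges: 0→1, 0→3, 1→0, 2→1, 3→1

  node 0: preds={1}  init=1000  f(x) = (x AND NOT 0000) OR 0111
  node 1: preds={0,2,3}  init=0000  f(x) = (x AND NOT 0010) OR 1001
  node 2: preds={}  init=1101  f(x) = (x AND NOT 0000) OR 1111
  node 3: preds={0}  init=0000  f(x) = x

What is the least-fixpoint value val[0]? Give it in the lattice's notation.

Trace (6 dequeues):
  [1] u=0 | in 0000 | out 1111 | prev 1000 | push {}
  [2] u=1 | in 1111 | out 1101 | prev 0000 | push {0}
  [3] u=2 | in 0000 | out 1111 | prev 1101 | push {1}
  [4] u=3 | in 1111 | out 1111 | prev 0000 | push {}
  [5] u=0 | in 1101 | out 1111 | ==
  [6] u=1 | in 1111 | out 1101 | ==

Converged values:
  [0] 1111
  [1] 1101
  [2] 1111
  [3] 1111

1111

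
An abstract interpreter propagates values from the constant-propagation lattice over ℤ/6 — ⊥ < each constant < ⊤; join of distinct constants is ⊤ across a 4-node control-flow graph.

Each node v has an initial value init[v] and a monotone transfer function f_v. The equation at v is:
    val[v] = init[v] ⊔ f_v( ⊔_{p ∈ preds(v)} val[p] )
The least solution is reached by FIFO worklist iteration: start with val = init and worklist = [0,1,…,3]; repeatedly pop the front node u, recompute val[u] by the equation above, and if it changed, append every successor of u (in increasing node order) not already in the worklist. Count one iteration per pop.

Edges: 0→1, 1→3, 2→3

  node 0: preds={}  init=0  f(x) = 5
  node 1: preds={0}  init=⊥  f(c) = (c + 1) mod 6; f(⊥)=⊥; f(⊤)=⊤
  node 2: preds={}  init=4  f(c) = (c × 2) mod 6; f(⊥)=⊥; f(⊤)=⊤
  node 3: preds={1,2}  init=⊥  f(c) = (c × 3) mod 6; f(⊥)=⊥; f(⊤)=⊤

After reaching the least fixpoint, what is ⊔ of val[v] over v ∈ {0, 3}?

⊤

Iteration log — 4 steps:
  step 1. node 0  ⊔preds=⊥  new=⊤  old=0  +wl: 
  step 2. node 1  ⊔preds=⊤  new=⊤  old=⊥  +wl: 
  step 3. node 2  ⊔preds=⊥  new=4  stable
  step 4. node 3  ⊔preds=⊤  new=⊤  old=⊥  +wl: 

Least fixpoint reached:
  node 0: ⊤
  node 1: ⊤
  node 2: 4
  node 3: ⊤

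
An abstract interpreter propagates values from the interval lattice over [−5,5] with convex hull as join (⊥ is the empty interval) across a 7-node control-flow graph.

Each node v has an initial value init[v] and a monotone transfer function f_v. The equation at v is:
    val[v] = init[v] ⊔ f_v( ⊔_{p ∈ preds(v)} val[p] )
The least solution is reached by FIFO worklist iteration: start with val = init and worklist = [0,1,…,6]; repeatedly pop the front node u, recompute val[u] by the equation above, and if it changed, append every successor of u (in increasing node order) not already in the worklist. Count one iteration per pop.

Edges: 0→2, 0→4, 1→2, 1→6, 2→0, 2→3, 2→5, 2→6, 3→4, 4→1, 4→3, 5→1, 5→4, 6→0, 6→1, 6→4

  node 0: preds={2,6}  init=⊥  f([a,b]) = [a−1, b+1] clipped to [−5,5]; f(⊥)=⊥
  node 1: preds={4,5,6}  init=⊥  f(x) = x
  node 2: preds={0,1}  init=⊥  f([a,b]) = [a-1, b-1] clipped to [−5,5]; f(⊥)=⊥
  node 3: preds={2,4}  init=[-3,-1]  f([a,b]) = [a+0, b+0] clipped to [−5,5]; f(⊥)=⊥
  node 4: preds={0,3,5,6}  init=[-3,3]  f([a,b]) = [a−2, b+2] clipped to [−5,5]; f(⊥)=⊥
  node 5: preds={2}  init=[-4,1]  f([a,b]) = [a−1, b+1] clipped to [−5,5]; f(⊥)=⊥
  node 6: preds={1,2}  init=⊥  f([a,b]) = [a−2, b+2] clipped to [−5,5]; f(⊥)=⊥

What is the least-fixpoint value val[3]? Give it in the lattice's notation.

Iteration log — 18 steps:
  step 1. node 0  ⊔preds=⊥  new=⊥  stable
  step 2. node 1  ⊔preds=[-4,3]  new=[-4,3]  old=⊥  +wl: 
  step 3. node 2  ⊔preds=[-4,3]  new=[-5,2]  old=⊥  +wl: 0
  step 4. node 3  ⊔preds=[-5,3]  new=[-5,3]  old=[-3,-1]  +wl: 
  step 5. node 4  ⊔preds=[-5,3]  new=[-5,5]  old=[-3,3]  +wl: 1,3
  step 6. node 5  ⊔preds=[-5,2]  new=[-5,3]  old=[-4,1]  +wl: 4
  step 7. node 6  ⊔preds=[-5,3]  new=[-5,5]  old=⊥  +wl: 
  step 8. node 0  ⊔preds=[-5,5]  new=[-5,5]  old=⊥  +wl: 2
  step 9. node 1  ⊔preds=[-5,5]  new=[-5,5]  old=[-4,3]  +wl: 6
  step 10. node 3  ⊔preds=[-5,5]  new=[-5,5]  old=[-5,3]  +wl: 
  step 11. node 4  ⊔preds=[-5,5]  new=[-5,5]  stable
  step 12. node 2  ⊔preds=[-5,5]  new=[-5,4]  old=[-5,2]  +wl: 0,3,5
  step 13. node 6  ⊔preds=[-5,5]  new=[-5,5]  stable
  step 14. node 0  ⊔preds=[-5,5]  new=[-5,5]  stable
  step 15. node 3  ⊔preds=[-5,5]  new=[-5,5]  stable
  step 16. node 5  ⊔preds=[-5,4]  new=[-5,5]  old=[-5,3]  +wl: 1,4
  step 17. node 1  ⊔preds=[-5,5]  new=[-5,5]  stable
  step 18. node 4  ⊔preds=[-5,5]  new=[-5,5]  stable

Least fixpoint reached:
  node 0: [-5,5]
  node 1: [-5,5]
  node 2: [-5,4]
  node 3: [-5,5]
  node 4: [-5,5]
  node 5: [-5,5]
  node 6: [-5,5]

[-5,5]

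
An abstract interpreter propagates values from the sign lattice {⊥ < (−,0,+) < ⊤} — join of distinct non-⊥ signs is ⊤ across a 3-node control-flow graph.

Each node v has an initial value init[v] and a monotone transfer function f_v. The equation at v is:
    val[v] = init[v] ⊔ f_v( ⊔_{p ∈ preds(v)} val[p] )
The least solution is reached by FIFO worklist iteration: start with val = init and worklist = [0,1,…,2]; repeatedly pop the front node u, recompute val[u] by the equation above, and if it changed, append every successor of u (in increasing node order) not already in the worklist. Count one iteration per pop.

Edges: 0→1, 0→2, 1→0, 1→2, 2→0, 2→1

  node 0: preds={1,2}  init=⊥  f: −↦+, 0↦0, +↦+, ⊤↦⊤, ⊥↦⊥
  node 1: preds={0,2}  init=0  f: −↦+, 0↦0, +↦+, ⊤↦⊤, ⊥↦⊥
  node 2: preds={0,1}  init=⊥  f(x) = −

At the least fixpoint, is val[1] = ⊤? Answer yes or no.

Trace (7 dequeues):
  [1] u=0 | in 0 | out 0 | prev ⊥ | push {}
  [2] u=1 | in 0 | out 0 | ==
  [3] u=2 | in 0 | out − | prev ⊥ | push {0,1}
  [4] u=0 | in ⊤ | out ⊤ | prev 0 | push {2}
  [5] u=1 | in ⊤ | out ⊤ | prev 0 | push {0}
  [6] u=2 | in ⊤ | out − | ==
  [7] u=0 | in ⊤ | out ⊤ | ==

Converged values:
  [0] ⊤
  [1] ⊤
  [2] −

yes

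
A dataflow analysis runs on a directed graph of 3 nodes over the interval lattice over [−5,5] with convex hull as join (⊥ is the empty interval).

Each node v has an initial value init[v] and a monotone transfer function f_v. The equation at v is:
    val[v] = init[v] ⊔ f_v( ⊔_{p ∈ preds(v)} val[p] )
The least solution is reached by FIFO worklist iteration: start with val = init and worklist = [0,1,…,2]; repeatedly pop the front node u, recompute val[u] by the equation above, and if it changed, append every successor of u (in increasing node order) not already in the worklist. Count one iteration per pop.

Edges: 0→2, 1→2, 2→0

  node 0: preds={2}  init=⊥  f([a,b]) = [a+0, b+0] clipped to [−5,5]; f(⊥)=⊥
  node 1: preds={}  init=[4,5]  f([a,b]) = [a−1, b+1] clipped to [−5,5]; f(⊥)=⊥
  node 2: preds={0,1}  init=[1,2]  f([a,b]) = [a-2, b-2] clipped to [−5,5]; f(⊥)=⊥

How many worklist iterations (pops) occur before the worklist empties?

9

Trace (9 dequeues):
  [1] u=0 | in [1,2] | out [1,2] | prev ⊥ | push {}
  [2] u=1 | in ⊥ | out [4,5] | ==
  [3] u=2 | in [1,5] | out [-1,3] | prev [1,2] | push {0}
  [4] u=0 | in [-1,3] | out [-1,3] | prev [1,2] | push {2}
  [5] u=2 | in [-1,5] | out [-3,3] | prev [-1,3] | push {0}
  [6] u=0 | in [-3,3] | out [-3,3] | prev [-1,3] | push {2}
  [7] u=2 | in [-3,5] | out [-5,3] | prev [-3,3] | push {0}
  [8] u=0 | in [-5,3] | out [-5,3] | prev [-3,3] | push {2}
  [9] u=2 | in [-5,5] | out [-5,3] | ==

Converged values:
  [0] [-5,3]
  [1] [4,5]
  [2] [-5,3]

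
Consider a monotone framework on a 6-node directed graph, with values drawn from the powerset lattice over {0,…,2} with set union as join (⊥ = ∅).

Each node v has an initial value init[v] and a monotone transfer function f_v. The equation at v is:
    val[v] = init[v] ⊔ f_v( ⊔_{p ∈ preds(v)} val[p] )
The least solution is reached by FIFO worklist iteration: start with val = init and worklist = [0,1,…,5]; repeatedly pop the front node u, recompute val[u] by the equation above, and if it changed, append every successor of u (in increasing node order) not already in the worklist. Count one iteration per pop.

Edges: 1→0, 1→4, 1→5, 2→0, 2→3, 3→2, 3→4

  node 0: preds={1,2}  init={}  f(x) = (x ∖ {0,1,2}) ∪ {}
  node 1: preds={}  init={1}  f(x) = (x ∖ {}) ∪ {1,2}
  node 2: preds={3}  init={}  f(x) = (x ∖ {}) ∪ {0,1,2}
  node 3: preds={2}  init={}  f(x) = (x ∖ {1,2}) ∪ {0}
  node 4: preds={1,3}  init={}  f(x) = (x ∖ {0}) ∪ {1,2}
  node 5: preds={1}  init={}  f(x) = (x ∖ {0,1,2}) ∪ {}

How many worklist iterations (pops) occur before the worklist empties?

Trace (8 dequeues):
  [1] u=0 | in {1} | out {} | ==
  [2] u=1 | in {} | out {1,2} | prev {1} | push {0}
  [3] u=2 | in {} | out {0,1,2} | prev {} | push {}
  [4] u=3 | in {0,1,2} | out {0} | prev {} | push {2}
  [5] u=4 | in {0,1,2} | out {1,2} | prev {} | push {}
  [6] u=5 | in {1,2} | out {} | ==
  [7] u=0 | in {0,1,2} | out {} | ==
  [8] u=2 | in {0} | out {0,1,2} | ==

Converged values:
  [0] {}
  [1] {1,2}
  [2] {0,1,2}
  [3] {0}
  [4] {1,2}
  [5] {}

8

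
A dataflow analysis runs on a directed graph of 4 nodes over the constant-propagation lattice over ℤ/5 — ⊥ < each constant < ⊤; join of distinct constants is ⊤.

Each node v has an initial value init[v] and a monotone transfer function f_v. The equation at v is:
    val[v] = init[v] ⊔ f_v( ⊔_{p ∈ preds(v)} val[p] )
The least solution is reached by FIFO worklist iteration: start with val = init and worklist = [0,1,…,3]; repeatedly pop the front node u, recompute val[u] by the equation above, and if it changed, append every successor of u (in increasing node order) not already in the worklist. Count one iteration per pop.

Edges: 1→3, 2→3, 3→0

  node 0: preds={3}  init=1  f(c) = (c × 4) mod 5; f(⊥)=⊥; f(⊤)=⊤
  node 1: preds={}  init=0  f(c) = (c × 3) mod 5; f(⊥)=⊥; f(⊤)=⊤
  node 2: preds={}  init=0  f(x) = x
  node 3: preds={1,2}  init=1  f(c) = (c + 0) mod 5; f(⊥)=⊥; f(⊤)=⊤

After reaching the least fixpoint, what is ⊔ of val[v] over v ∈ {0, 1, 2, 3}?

Trace (5 dequeues):
  [1] u=0 | in 1 | out ⊤ | prev 1 | push {}
  [2] u=1 | in ⊥ | out 0 | ==
  [3] u=2 | in ⊥ | out 0 | ==
  [4] u=3 | in 0 | out ⊤ | prev 1 | push {0}
  [5] u=0 | in ⊤ | out ⊤ | ==

Converged values:
  [0] ⊤
  [1] 0
  [2] 0
  [3] ⊤

⊤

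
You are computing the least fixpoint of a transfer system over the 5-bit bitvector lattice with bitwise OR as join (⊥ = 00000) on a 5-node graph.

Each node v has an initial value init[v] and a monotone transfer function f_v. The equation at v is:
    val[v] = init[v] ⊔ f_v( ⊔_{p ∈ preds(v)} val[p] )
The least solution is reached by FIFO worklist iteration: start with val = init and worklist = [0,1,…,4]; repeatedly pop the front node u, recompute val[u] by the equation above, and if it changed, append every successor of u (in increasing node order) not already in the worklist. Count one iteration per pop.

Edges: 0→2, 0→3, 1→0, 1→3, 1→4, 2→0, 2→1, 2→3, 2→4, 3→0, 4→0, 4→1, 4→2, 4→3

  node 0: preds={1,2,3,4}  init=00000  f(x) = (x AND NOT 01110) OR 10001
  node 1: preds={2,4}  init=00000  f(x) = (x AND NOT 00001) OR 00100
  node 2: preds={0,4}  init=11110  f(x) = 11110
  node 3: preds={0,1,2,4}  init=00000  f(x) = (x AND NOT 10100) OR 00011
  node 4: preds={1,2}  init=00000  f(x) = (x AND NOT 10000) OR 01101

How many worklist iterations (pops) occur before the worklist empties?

Iteration log — 9 steps:
  step 1. node 0  ⊔preds=11110  new=10001  old=00000  +wl: 
  step 2. node 1  ⊔preds=11110  new=11110  old=00000  +wl: 0
  step 3. node 2  ⊔preds=10001  new=11110  stable
  step 4. node 3  ⊔preds=11111  new=01011  old=00000  +wl: 
  step 5. node 4  ⊔preds=11110  new=01111  old=00000  +wl: 1,2,3
  step 6. node 0  ⊔preds=11111  new=10001  stable
  step 7. node 1  ⊔preds=11111  new=11110  stable
  step 8. node 2  ⊔preds=11111  new=11110  stable
  step 9. node 3  ⊔preds=11111  new=01011  stable

Least fixpoint reached:
  node 0: 10001
  node 1: 11110
  node 2: 11110
  node 3: 01011
  node 4: 01111

9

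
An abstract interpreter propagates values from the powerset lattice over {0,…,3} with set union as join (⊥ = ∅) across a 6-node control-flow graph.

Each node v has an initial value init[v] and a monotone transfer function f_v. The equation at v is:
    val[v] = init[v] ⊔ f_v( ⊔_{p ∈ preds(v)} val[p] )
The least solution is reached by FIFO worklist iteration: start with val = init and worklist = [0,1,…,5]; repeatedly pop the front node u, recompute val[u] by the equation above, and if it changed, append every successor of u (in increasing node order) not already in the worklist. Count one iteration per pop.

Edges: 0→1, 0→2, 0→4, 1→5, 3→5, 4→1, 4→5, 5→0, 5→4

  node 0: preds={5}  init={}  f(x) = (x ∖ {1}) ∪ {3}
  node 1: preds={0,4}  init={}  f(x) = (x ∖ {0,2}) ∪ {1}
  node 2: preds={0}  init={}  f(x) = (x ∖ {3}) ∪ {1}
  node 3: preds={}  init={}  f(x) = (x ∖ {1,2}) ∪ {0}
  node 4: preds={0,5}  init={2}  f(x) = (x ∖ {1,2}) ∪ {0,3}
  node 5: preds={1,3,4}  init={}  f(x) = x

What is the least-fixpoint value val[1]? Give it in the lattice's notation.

Trace (11 dequeues):
  [1] u=0 | in {} | out {3} | prev {} | push {}
  [2] u=1 | in {2,3} | out {1,3} | prev {} | push {}
  [3] u=2 | in {3} | out {1} | prev {} | push {}
  [4] u=3 | in {} | out {0} | prev {} | push {}
  [5] u=4 | in {3} | out {0,2,3} | prev {2} | push {1}
  [6] u=5 | in {0,1,2,3} | out {0,1,2,3} | prev {} | push {0,4}
  [7] u=1 | in {0,2,3} | out {1,3} | ==
  [8] u=0 | in {0,1,2,3} | out {0,2,3} | prev {3} | push {1,2}
  [9] u=4 | in {0,1,2,3} | out {0,2,3} | ==
  [10] u=1 | in {0,2,3} | out {1,3} | ==
  [11] u=2 | in {0,2,3} | out {0,1,2} | prev {1} | push {}

Converged values:
  [0] {0,2,3}
  [1] {1,3}
  [2] {0,1,2}
  [3] {0}
  [4] {0,2,3}
  [5] {0,1,2,3}

{1,3}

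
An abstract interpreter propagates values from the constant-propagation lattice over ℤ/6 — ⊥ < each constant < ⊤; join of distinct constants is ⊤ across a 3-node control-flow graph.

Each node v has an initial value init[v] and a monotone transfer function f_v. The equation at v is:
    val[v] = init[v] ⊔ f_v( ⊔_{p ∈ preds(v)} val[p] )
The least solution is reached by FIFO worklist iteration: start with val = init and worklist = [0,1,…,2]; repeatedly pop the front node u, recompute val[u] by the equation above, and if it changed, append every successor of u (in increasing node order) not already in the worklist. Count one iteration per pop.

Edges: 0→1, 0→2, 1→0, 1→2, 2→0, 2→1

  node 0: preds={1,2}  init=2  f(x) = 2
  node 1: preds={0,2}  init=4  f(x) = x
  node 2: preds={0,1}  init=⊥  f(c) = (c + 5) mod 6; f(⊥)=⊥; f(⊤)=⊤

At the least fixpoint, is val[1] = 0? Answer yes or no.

Trace (5 dequeues):
  [1] u=0 | in 4 | out 2 | ==
  [2] u=1 | in 2 | out ⊤ | prev 4 | push {0}
  [3] u=2 | in ⊤ | out ⊤ | prev ⊥ | push {1}
  [4] u=0 | in ⊤ | out 2 | ==
  [5] u=1 | in ⊤ | out ⊤ | ==

Converged values:
  [0] 2
  [1] ⊤
  [2] ⊤

no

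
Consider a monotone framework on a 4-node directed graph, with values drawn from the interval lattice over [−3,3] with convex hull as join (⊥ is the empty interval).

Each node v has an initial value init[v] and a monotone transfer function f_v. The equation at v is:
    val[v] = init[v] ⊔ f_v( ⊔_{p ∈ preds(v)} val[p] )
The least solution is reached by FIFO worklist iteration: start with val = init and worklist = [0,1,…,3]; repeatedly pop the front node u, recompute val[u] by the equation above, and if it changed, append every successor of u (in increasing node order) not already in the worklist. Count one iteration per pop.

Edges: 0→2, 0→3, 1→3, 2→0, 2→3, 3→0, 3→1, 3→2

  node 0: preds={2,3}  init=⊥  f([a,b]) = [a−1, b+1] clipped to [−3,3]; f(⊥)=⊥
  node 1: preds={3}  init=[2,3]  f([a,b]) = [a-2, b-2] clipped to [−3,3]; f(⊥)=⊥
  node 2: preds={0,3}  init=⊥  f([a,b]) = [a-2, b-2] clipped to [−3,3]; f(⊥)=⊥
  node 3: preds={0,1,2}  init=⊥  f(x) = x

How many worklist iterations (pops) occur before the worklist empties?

Trace (16 dequeues):
  [1] u=0 | in ⊥ | out ⊥ | ==
  [2] u=1 | in ⊥ | out [2,3] | ==
  [3] u=2 | in ⊥ | out ⊥ | ==
  [4] u=3 | in [2,3] | out [2,3] | prev ⊥ | push {0,1,2}
  [5] u=0 | in [2,3] | out [1,3] | prev ⊥ | push {3}
  [6] u=1 | in [2,3] | out [0,3] | prev [2,3] | push {}
  [7] u=2 | in [1,3] | out [-1,1] | prev ⊥ | push {0}
  [8] u=3 | in [-1,3] | out [-1,3] | prev [2,3] | push {1,2}
  [9] u=0 | in [-1,3] | out [-2,3] | prev [1,3] | push {3}
  [10] u=1 | in [-1,3] | out [-3,3] | prev [0,3] | push {}
  [11] u=2 | in [-2,3] | out [-3,1] | prev [-1,1] | push {0}
  [12] u=3 | in [-3,3] | out [-3,3] | prev [-1,3] | push {1,2}
  [13] u=0 | in [-3,3] | out [-3,3] | prev [-2,3] | push {3}
  [14] u=1 | in [-3,3] | out [-3,3] | ==
  [15] u=2 | in [-3,3] | out [-3,1] | ==
  [16] u=3 | in [-3,3] | out [-3,3] | ==

Converged values:
  [0] [-3,3]
  [1] [-3,3]
  [2] [-3,1]
  [3] [-3,3]

16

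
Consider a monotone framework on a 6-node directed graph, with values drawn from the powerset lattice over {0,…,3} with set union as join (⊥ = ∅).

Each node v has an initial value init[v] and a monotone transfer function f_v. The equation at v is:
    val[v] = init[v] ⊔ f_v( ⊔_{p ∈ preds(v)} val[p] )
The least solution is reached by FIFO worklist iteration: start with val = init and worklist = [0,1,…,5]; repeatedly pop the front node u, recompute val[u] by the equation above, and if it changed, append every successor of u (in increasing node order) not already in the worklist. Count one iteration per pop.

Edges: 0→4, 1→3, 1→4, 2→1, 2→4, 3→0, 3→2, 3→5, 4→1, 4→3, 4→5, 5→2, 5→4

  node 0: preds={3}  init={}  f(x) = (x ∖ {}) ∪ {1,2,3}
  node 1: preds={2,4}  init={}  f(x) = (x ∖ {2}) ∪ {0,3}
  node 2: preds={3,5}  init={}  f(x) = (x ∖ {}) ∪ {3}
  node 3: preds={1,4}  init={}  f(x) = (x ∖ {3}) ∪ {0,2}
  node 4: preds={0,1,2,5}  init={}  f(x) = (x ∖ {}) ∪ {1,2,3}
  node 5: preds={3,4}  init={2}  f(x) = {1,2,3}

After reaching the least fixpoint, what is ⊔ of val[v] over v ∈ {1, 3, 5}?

{0,1,2,3}

Worklist (15 pops):
  #1 pop 0: in={} → {1,2,3} (was {}); enqueue []
  #2 pop 1: in={} → {0,3} (was {}); enqueue []
  #3 pop 2: in={2} → {2,3} (was {}); enqueue [1]
  #4 pop 3: in={0,3} → {0,2} (was {}); enqueue [0,2]
  #5 pop 4: in={0,1,2,3} → {0,1,2,3} (was {}); enqueue [3]
  #6 pop 5: in={0,1,2,3} → {1,2,3} (was {2}); enqueue [4]
  #7 pop 1: in={0,1,2,3} → {0,1,3} (was {0,3}); enqueue []
  #8 pop 0: in={0,2} → {0,1,2,3} (was {1,2,3}); enqueue []
  #9 pop 2: in={0,1,2,3} → {0,1,2,3} (was {2,3}); enqueue [1]
  #10 pop 3: in={0,1,2,3} → {0,1,2} (was {0,2}); enqueue [0,2,5]
  #11 pop 4: in={0,1,2,3} → {0,1,2,3} (no change)
  #12 pop 1: in={0,1,2,3} → {0,1,3} (no change)
  #13 pop 0: in={0,1,2} → {0,1,2,3} (no change)
  #14 pop 2: in={0,1,2,3} → {0,1,2,3} (no change)
  #15 pop 5: in={0,1,2,3} → {1,2,3} (no change)

Fixpoint:
  val[0] = {0,1,2,3}
  val[1] = {0,1,3}
  val[2] = {0,1,2,3}
  val[3] = {0,1,2}
  val[4] = {0,1,2,3}
  val[5] = {1,2,3}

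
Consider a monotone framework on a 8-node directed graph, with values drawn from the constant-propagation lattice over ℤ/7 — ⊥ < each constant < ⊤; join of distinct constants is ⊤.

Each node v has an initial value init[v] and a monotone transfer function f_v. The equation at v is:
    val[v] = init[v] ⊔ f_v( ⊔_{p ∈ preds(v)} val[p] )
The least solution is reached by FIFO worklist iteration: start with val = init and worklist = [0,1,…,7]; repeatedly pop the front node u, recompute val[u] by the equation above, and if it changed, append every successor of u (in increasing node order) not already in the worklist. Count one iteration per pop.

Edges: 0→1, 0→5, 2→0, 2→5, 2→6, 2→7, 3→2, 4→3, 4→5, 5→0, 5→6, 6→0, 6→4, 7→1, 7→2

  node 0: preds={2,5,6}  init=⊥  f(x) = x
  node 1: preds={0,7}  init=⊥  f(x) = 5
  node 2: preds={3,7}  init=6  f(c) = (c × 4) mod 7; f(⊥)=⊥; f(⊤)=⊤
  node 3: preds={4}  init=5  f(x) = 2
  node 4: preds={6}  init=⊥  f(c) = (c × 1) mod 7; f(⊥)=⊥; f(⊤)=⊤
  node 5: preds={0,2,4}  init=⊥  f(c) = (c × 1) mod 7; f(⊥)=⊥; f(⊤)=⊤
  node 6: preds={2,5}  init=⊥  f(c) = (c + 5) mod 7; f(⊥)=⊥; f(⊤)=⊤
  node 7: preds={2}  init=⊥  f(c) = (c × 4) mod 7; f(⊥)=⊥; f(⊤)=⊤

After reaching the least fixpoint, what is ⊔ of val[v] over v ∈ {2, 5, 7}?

⊤

Trace (22 dequeues):
  [1] u=0 | in 6 | out 6 | prev ⊥ | push {}
  [2] u=1 | in 6 | out 5 | prev ⊥ | push {}
  [3] u=2 | in 5 | out 6 | ==
  [4] u=3 | in ⊥ | out ⊤ | prev 5 | push {2}
  [5] u=4 | in ⊥ | out ⊥ | ==
  [6] u=5 | in 6 | out 6 | prev ⊥ | push {0}
  [7] u=6 | in 6 | out 4 | prev ⊥ | push {4}
  [8] u=7 | in 6 | out 3 | prev ⊥ | push {1}
  [9] u=2 | in ⊤ | out ⊤ | prev 6 | push {5,6,7}
  [10] u=0 | in ⊤ | out ⊤ | prev 6 | push {}
  [11] u=4 | in 4 | out 4 | prev ⊥ | push {3}
  [12] u=1 | in ⊤ | out 5 | ==
  [13] u=5 | in ⊤ | out ⊤ | prev 6 | push {0}
  [14] u=6 | in ⊤ | out ⊤ | prev 4 | push {4}
  [15] u=7 | in ⊤ | out ⊤ | prev 3 | push {1,2}
  [16] u=3 | in 4 | out ⊤ | ==
  [17] u=0 | in ⊤ | out ⊤ | ==
  [18] u=4 | in ⊤ | out ⊤ | prev 4 | push {3,5}
  [19] u=1 | in ⊤ | out 5 | ==
  [20] u=2 | in ⊤ | out ⊤ | ==
  [21] u=3 | in ⊤ | out ⊤ | ==
  [22] u=5 | in ⊤ | out ⊤ | ==

Converged values:
  [0] ⊤
  [1] 5
  [2] ⊤
  [3] ⊤
  [4] ⊤
  [5] ⊤
  [6] ⊤
  [7] ⊤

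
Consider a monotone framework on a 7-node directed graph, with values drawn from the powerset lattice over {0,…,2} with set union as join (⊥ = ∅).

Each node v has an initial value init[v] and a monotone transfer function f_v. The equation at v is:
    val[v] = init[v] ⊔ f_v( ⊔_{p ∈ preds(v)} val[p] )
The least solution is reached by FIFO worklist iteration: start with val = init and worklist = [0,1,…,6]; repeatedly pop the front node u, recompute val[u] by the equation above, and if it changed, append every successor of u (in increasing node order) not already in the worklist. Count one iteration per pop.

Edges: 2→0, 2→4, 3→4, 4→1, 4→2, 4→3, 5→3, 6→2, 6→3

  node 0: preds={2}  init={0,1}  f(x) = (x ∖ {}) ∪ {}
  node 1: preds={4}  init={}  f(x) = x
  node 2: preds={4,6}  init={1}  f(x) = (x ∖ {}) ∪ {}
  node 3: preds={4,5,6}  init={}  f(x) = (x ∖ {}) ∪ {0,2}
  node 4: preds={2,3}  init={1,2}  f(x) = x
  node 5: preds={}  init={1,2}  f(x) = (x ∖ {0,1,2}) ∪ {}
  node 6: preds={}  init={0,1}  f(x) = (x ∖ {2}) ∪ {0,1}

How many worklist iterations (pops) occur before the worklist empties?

11

Trace (11 dequeues):
  [1] u=0 | in {1} | out {0,1} | ==
  [2] u=1 | in {1,2} | out {1,2} | prev {} | push {}
  [3] u=2 | in {0,1,2} | out {0,1,2} | prev {1} | push {0}
  [4] u=3 | in {0,1,2} | out {0,1,2} | prev {} | push {}
  [5] u=4 | in {0,1,2} | out {0,1,2} | prev {1,2} | push {1,2,3}
  [6] u=5 | in {} | out {1,2} | ==
  [7] u=6 | in {} | out {0,1} | ==
  [8] u=0 | in {0,1,2} | out {0,1,2} | prev {0,1} | push {}
  [9] u=1 | in {0,1,2} | out {0,1,2} | prev {1,2} | push {}
  [10] u=2 | in {0,1,2} | out {0,1,2} | ==
  [11] u=3 | in {0,1,2} | out {0,1,2} | ==

Converged values:
  [0] {0,1,2}
  [1] {0,1,2}
  [2] {0,1,2}
  [3] {0,1,2}
  [4] {0,1,2}
  [5] {1,2}
  [6] {0,1}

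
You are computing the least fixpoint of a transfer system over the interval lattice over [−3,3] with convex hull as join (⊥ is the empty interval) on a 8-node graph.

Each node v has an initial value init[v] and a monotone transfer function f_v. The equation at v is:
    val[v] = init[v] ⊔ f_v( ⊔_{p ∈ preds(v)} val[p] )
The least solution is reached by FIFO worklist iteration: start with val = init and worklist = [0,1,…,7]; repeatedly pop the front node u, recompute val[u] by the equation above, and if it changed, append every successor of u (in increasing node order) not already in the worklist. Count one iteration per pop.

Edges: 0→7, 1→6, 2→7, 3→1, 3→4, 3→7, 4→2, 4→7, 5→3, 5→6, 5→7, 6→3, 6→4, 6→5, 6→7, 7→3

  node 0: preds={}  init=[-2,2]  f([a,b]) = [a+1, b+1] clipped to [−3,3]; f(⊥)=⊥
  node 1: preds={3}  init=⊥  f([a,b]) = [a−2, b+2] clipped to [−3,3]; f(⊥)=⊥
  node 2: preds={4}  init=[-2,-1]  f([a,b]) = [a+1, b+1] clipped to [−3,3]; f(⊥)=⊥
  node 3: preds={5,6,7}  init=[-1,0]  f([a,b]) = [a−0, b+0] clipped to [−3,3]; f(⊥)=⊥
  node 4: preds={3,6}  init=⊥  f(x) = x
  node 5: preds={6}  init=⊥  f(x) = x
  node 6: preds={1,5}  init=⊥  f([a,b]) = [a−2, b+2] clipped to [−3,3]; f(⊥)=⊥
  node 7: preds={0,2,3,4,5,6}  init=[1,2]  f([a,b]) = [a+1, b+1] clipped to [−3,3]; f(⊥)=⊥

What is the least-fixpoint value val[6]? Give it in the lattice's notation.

Worklist (18 pops):
  #1 pop 0: in=⊥ → [-2,2] (no change)
  #2 pop 1: in=[-1,0] → [-3,2] (was ⊥); enqueue []
  #3 pop 2: in=⊥ → [-2,-1] (no change)
  #4 pop 3: in=[1,2] → [-1,2] (was [-1,0]); enqueue [1]
  #5 pop 4: in=[-1,2] → [-1,2] (was ⊥); enqueue [2]
  #6 pop 5: in=⊥ → ⊥ (no change)
  #7 pop 6: in=[-3,2] → [-3,3] (was ⊥); enqueue [3,4,5]
  #8 pop 7: in=[-3,3] → [-2,3] (was [1,2]); enqueue []
  #9 pop 1: in=[-1,2] → [-3,3] (was [-3,2]); enqueue [6]
  #10 pop 2: in=[-1,2] → [-2,3] (was [-2,-1]); enqueue [7]
  #11 pop 3: in=[-3,3] → [-3,3] (was [-1,2]); enqueue [1]
  #12 pop 4: in=[-3,3] → [-3,3] (was [-1,2]); enqueue [2]
  #13 pop 5: in=[-3,3] → [-3,3] (was ⊥); enqueue [3]
  #14 pop 6: in=[-3,3] → [-3,3] (no change)
  #15 pop 7: in=[-3,3] → [-2,3] (no change)
  #16 pop 1: in=[-3,3] → [-3,3] (no change)
  #17 pop 2: in=[-3,3] → [-2,3] (no change)
  #18 pop 3: in=[-3,3] → [-3,3] (no change)

Fixpoint:
  val[0] = [-2,2]
  val[1] = [-3,3]
  val[2] = [-2,3]
  val[3] = [-3,3]
  val[4] = [-3,3]
  val[5] = [-3,3]
  val[6] = [-3,3]
  val[7] = [-2,3]

[-3,3]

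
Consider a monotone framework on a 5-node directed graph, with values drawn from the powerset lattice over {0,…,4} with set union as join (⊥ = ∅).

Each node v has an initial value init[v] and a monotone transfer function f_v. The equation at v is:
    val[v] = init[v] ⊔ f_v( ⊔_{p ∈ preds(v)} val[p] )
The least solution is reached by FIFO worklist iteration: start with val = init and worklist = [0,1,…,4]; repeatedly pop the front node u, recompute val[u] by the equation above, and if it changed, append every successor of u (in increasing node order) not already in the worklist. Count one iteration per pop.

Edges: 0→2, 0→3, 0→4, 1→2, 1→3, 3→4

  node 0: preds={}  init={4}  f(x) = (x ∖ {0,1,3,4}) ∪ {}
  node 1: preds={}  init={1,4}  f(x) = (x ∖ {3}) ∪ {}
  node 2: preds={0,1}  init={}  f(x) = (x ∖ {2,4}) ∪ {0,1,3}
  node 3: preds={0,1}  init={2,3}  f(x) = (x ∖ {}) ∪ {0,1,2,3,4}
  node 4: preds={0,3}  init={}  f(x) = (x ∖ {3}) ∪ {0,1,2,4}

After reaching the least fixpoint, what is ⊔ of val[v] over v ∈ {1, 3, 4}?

Worklist (5 pops):
  #1 pop 0: in={} → {4} (no change)
  #2 pop 1: in={} → {1,4} (no change)
  #3 pop 2: in={1,4} → {0,1,3} (was {}); enqueue []
  #4 pop 3: in={1,4} → {0,1,2,3,4} (was {2,3}); enqueue []
  #5 pop 4: in={0,1,2,3,4} → {0,1,2,4} (was {}); enqueue []

Fixpoint:
  val[0] = {4}
  val[1] = {1,4}
  val[2] = {0,1,3}
  val[3] = {0,1,2,3,4}
  val[4] = {0,1,2,4}

{0,1,2,3,4}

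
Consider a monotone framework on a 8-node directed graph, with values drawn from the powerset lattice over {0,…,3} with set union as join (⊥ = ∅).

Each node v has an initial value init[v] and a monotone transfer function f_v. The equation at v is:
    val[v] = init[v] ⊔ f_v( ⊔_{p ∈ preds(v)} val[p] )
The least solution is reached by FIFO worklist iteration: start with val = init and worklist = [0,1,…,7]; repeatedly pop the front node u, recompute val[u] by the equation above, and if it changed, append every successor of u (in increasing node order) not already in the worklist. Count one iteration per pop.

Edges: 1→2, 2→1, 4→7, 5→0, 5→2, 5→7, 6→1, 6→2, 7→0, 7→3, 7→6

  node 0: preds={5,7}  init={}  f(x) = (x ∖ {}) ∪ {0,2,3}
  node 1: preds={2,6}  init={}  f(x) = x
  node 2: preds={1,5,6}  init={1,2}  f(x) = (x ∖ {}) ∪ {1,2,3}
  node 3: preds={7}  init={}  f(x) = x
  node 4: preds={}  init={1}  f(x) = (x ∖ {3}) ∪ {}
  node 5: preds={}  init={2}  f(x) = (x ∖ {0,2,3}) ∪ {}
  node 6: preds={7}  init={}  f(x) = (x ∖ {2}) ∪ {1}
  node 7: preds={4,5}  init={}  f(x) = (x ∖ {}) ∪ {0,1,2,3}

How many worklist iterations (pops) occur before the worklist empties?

16

Trace (16 dequeues):
  [1] u=0 | in {2} | out {0,2,3} | prev {} | push {}
  [2] u=1 | in {1,2} | out {1,2} | prev {} | push {}
  [3] u=2 | in {1,2} | out {1,2,3} | prev {1,2} | push {1}
  [4] u=3 | in {} | out {} | ==
  [5] u=4 | in {} | out {1} | ==
  [6] u=5 | in {} | out {2} | ==
  [7] u=6 | in {} | out {1} | prev {} | push {2}
  [8] u=7 | in {1,2} | out {0,1,2,3} | prev {} | push {0,3,6}
  [9] u=1 | in {1,2,3} | out {1,2,3} | prev {1,2} | push {}
  [10] u=2 | in {1,2,3} | out {1,2,3} | ==
  [11] u=0 | in {0,1,2,3} | out {0,1,2,3} | prev {0,2,3} | push {}
  [12] u=3 | in {0,1,2,3} | out {0,1,2,3} | prev {} | push {}
  [13] u=6 | in {0,1,2,3} | out {0,1,3} | prev {1} | push {1,2}
  [14] u=1 | in {0,1,2,3} | out {0,1,2,3} | prev {1,2,3} | push {}
  [15] u=2 | in {0,1,2,3} | out {0,1,2,3} | prev {1,2,3} | push {1}
  [16] u=1 | in {0,1,2,3} | out {0,1,2,3} | ==

Converged values:
  [0] {0,1,2,3}
  [1] {0,1,2,3}
  [2] {0,1,2,3}
  [3] {0,1,2,3}
  [4] {1}
  [5] {2}
  [6] {0,1,3}
  [7] {0,1,2,3}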